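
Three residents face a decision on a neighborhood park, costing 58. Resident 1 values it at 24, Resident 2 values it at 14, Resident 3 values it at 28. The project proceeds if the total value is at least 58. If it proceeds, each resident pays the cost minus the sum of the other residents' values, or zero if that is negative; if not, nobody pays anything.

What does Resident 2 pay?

6

Total value 66 ≥ cost 58, so the project is built.
The other residents' values sum to 52.
Cost minus that sum is 58 - 52 = 6.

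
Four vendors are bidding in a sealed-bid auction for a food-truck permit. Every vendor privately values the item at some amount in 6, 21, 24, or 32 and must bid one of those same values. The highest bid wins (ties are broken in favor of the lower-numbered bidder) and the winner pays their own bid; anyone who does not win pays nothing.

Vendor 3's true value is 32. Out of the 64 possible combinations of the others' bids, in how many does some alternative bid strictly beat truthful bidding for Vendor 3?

12

Others bid (6, 6, 6): truth gives 0; bid 21 gives 11 > 0. Violating.
Others bid (6, 6, 21): truth gives 0; bid 21 gives 11 > 0. Violating.
Others bid (6, 6, 24): truth gives 0; bid 24 gives 8 > 0. Violating.
Others bid (6, 21, 6): truth gives 0; bid 24 gives 8 > 0. Violating.
Others bid (6, 6, 32): truth gives 0; no alternative beats it.
Others bid (6, 21, 32): truth gives 0; no alternative beats it.
(Checking all 64 profiles: 12 have a profitable deviation, 52 do not.)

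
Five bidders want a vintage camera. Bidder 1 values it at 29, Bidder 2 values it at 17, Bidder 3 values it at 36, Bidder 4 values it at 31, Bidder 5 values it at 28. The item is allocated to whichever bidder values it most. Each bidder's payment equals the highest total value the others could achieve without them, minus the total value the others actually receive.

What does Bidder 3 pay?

31

Bidder 3 has the highest value and receives the item.
Without Bidder 3, the item would go to the next-highest value, 31, so the others could achieve 31.
With Bidder 3 present and winning, the others receive nothing, so their total is 0.
Payment = 31 - 0 = 31.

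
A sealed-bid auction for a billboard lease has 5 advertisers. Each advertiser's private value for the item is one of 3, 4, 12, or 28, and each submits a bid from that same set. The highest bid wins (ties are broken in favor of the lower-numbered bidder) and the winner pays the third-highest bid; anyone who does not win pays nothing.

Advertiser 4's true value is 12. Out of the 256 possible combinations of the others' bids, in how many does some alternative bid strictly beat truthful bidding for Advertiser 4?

32

Others bid (3, 3, 3, 28): truth gives 0; bid 28 gives 9 > 0. Violating.
Others bid (3, 3, 4, 28): truth gives 0; bid 28 gives 8 > 0. Violating.
Others bid (3, 3, 12, 3): truth gives 0; bid 28 gives 9 > 0. Violating.
Others bid (3, 3, 12, 4): truth gives 0; bid 28 gives 8 > 0. Violating.
Others bid (3, 3, 3, 3): truth gives 9; no alternative beats it.
Others bid (3, 3, 3, 4): truth gives 9; no alternative beats it.
(Checking all 256 profiles: 32 have a profitable deviation, 224 do not.)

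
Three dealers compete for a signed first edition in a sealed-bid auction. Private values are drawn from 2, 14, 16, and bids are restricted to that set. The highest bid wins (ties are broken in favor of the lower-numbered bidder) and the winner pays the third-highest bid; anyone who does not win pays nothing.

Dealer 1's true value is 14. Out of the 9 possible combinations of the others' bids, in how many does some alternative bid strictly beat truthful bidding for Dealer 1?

Others bid (2, 16): truth gives 0; bid 16 gives 12 > 0. Violating.
Others bid (16, 2): truth gives 0; bid 16 gives 12 > 0. Violating.
Others bid (2, 2): truth gives 12; no alternative beats it.
Others bid (2, 14): truth gives 12; no alternative beats it.
(Checking all 9 profiles: 2 have a profitable deviation, 7 do not.)

2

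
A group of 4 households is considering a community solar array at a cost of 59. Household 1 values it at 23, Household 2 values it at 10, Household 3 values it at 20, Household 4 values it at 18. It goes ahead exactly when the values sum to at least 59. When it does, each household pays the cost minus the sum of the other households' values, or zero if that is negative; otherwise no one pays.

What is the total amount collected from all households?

Total value 71 ≥ cost 59, so it is built.
Household 1: others sum to 48; max(0, 59 - 48) = 11.
Household 2: others sum to 61; max(0, 59 - 61) = 0.
Household 3: others sum to 51; max(0, 59 - 51) = 8.
Household 4: others sum to 53; max(0, 59 - 53) = 6.
Total collected = 11 + 0 + 8 + 6 = 25.

25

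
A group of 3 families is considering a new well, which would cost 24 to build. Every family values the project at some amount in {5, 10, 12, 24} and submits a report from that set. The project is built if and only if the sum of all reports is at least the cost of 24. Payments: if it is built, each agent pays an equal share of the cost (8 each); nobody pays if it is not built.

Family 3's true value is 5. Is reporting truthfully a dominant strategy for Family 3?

Yes

Check each profile of the others' reports and compare truth against every alternative report.
Others report (5, 10): truth gives 0, best alternative gives -3.
Others report (5, 12): truth gives 0, best alternative gives -3.
Others report (10, 5): truth gives 0, best alternative gives -3.
Others report (12, 5): truth gives 0, best alternative gives -3.
Others report (5, 24): truth gives -3, best alternative gives -3.
Others report (10, 10): truth gives -3, best alternative gives -3.
(Remaining 10 profiles checked similarly; truth is weakly best in each.)
In every case the truthful report is at least as good as any alternative, so it is a dominant strategy.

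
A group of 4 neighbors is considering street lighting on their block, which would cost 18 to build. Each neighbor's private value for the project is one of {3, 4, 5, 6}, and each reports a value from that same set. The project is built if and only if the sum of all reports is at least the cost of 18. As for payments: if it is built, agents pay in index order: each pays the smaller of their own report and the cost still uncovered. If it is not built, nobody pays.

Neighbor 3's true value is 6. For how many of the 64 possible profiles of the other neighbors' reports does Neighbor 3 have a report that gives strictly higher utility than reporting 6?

Others report (3, 4, 6): truth gives 0; report 5 gives 1 > 0. Violating.
Others report (3, 5, 5): truth gives 0; report 5 gives 1 > 0. Violating.
Others report (3, 5, 6): truth gives 0; report 4 gives 2 > 0. Violating.
Others report (3, 6, 4): truth gives 0; report 5 gives 1 > 0. Violating.
Others report (3, 3, 3): truth gives 0; no alternative beats it.
Others report (3, 3, 4): truth gives 0; no alternative beats it.
(Checking all 64 profiles: 44 have a profitable deviation, 20 do not.)

44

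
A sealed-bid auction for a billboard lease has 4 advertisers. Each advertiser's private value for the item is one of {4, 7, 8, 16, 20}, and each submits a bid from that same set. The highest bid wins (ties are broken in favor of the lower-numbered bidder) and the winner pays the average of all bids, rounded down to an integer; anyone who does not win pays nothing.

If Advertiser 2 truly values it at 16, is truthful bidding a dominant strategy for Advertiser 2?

Consider the case where Advertiser 1 bids 4, Advertiser 3 bids 4 and Advertiser 4 bids 4.
Truthful bid 16: wins, pays 7, utility 16 - 7 = 9.
Bid 7 instead: wins, pays 4, utility 16 - 4 = 12.
Since 12 > 9, bidding 7 is strictly better here, so truthful bidding is not dominant.

No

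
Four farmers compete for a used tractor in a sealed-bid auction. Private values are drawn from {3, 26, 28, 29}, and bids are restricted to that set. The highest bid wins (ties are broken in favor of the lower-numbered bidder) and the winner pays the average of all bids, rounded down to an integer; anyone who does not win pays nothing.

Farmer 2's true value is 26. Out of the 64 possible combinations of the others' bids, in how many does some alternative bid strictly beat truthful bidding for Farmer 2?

Others bid (3, 3, 28): truth gives 0; bid 28 gives 11 > 0. Violating.
Others bid (3, 3, 29): truth gives 0; bid 29 gives 10 > 0. Violating.
Others bid (3, 26, 28): truth gives 0; bid 28 gives 5 > 0. Violating.
Others bid (3, 26, 29): truth gives 0; bid 29 gives 5 > 0. Violating.
Others bid (3, 3, 3): truth gives 18; no alternative beats it.
Others bid (3, 3, 26): truth gives 12; no alternative beats it.
(Checking all 64 profiles: 26 have a profitable deviation, 38 do not.)

26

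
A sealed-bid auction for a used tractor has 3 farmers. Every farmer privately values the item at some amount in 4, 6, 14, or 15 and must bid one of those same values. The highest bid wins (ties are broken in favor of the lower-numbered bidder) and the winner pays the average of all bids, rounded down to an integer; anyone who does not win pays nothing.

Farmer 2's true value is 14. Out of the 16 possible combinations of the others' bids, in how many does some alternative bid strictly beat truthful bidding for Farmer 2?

6

Others bid (4, 4): truth gives 7; bid 6 gives 10 > 7. Violating.
Others bid (4, 6): truth gives 6; bid 6 gives 9 > 6. Violating.
Others bid (4, 15): truth gives 0; bid 15 gives 3 > 0. Violating.
Others bid (6, 15): truth gives 0; bid 15 gives 2 > 0. Violating.
Others bid (4, 14): truth gives 4; no alternative beats it.
Others bid (6, 4): truth gives 6; no alternative beats it.
(Checking all 16 profiles: 6 have a profitable deviation, 10 do not.)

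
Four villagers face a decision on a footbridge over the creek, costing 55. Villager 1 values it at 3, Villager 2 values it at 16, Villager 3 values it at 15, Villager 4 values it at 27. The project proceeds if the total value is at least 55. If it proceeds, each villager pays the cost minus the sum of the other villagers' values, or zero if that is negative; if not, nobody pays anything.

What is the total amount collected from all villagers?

Total value 61 ≥ cost 55, so it is built.
Villager 1: others sum to 58; max(0, 55 - 58) = 0.
Villager 2: others sum to 45; max(0, 55 - 45) = 10.
Villager 3: others sum to 46; max(0, 55 - 46) = 9.
Villager 4: others sum to 34; max(0, 55 - 34) = 21.
Total collected = 0 + 10 + 9 + 21 = 40.

40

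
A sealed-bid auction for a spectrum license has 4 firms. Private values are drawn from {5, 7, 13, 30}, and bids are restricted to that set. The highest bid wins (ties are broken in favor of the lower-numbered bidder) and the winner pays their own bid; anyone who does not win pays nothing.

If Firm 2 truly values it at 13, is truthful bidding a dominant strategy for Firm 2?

Consider the case where Firm 1 bids 5, Firm 3 bids 5 and Firm 4 bids 5.
Truthful bid 13: wins, pays 13, utility 13 - 13 = 0.
Bid 7 instead: wins, pays 7, utility 13 - 7 = 6.
Since 6 > 0, bidding 7 is strictly better here, so truthful bidding is not dominant.

No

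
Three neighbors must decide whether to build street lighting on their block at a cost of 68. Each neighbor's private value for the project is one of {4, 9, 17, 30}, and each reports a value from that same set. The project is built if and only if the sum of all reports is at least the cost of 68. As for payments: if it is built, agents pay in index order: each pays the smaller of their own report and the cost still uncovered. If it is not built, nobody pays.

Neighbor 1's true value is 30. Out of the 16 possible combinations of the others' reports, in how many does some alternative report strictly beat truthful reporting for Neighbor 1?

Others report (30, 30): truth gives 0; report 9 gives 21 > 0. Violating.
Others report (4, 4): truth gives 0; no alternative beats it.
Others report (4, 9): truth gives 0; no alternative beats it.
(Checking all 16 profiles: 1 has a profitable deviation, 15 do not.)

1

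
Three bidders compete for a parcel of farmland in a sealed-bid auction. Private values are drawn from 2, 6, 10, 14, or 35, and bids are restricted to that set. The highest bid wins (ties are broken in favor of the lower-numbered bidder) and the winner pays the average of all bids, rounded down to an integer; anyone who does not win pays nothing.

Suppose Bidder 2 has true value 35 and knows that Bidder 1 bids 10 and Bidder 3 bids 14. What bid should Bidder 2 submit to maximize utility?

Bid 2: loses, pays 0, utility 0.
Bid 6: loses, pays 0, utility 0.
Bid 10: loses, pays 0, utility 0.
Bid 14: wins, pays 12, utility 35 - 12 = 23.
Bid 35: wins, pays 19, utility 35 - 19 = 16.
The best choice is 14 with utility 23.

14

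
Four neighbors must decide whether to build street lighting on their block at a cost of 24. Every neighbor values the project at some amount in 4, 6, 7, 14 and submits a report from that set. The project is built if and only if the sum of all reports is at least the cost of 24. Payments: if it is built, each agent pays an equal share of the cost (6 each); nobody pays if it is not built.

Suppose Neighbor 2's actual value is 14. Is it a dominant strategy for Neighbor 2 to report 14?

Check each profile of the others' reports and compare truth against every alternative report.
Others report (4, 4, 4): truth gives 8, best alternative gives 0.
Others report (4, 4, 6): truth gives 8, best alternative gives 0.
Others report (4, 4, 7): truth gives 8, best alternative gives 0.
Others report (4, 6, 4): truth gives 8, best alternative gives 0.
Others report (4, 6, 6): truth gives 8, best alternative gives 0.
Others report (4, 7, 4): truth gives 8, best alternative gives 0.
(Remaining 58 profiles checked similarly; truth is weakly best in each.)
In every case the truthful report is at least as good as any alternative, so it is a dominant strategy.

Yes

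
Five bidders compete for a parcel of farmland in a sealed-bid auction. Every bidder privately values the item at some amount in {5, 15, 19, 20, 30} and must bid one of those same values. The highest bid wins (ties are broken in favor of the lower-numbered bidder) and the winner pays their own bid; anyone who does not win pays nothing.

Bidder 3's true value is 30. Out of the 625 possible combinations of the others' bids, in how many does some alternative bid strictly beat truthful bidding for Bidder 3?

144

Others bid (5, 5, 5, 5): truth gives 0; bid 15 gives 15 > 0. Violating.
Others bid (5, 5, 5, 15): truth gives 0; bid 15 gives 15 > 0. Violating.
Others bid (5, 5, 5, 19): truth gives 0; bid 19 gives 11 > 0. Violating.
Others bid (5, 5, 5, 20): truth gives 0; bid 20 gives 10 > 0. Violating.
Others bid (5, 5, 5, 30): truth gives 0; no alternative beats it.
Others bid (5, 5, 15, 30): truth gives 0; no alternative beats it.
(Checking all 625 profiles: 144 have a profitable deviation, 481 do not.)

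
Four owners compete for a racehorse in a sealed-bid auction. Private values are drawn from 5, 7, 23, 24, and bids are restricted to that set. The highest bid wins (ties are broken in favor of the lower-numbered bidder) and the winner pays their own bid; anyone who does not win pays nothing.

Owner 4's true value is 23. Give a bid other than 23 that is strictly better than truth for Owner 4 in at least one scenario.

Suppose Owner 1 bids 5, Owner 2 bids 5 and Owner 3 bids 5.
Bid 23: wins, pays 23, utility 23 - 23 = 0.
Bid 7: wins, pays 7, utility 23 - 7 = 16.
So bidding 7 beats truth here (16 > 0).

7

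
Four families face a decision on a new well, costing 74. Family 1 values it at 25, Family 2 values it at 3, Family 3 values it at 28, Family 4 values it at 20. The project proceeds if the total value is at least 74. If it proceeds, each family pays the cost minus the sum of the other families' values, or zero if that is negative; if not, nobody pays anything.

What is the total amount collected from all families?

68

Total value 76 ≥ cost 74, so it is built.
Family 1: others sum to 51; max(0, 74 - 51) = 23.
Family 2: others sum to 73; max(0, 74 - 73) = 1.
Family 3: others sum to 48; max(0, 74 - 48) = 26.
Family 4: others sum to 56; max(0, 74 - 56) = 18.
Total collected = 23 + 1 + 26 + 18 = 68.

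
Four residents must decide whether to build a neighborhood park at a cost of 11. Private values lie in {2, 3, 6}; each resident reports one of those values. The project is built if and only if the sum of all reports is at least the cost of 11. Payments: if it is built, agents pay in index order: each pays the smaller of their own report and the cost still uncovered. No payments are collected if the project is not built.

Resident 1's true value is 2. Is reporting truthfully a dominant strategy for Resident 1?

Yes

Check each profile of the others' reports and compare truth against every alternative report.
Others report (2, 2, 6): truth gives 0, best alternative gives -1.
Others report (2, 3, 3): truth gives 0, best alternative gives -1.
Others report (2, 3, 6): truth gives 0, best alternative gives -1.
Others report (2, 6, 2): truth gives 0, best alternative gives -1.
Others report (2, 6, 3): truth gives 0, best alternative gives -1.
Others report (2, 6, 6): truth gives 0, best alternative gives -1.
(Remaining 21 profiles checked similarly; truth is weakly best in each.)
In every case the truthful report is at least as good as any alternative, so it is a dominant strategy.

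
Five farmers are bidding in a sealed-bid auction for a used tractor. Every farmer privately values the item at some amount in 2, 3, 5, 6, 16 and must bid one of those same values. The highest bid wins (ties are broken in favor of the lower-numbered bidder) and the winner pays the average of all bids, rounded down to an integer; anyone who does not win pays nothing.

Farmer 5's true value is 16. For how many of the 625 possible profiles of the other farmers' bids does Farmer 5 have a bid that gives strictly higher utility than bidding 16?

81

Others bid (2, 2, 2, 2): truth gives 12; bid 3 gives 14 > 12. Violating.
Others bid (2, 2, 2, 3): truth gives 11; bid 5 gives 14 > 11. Violating.
Others bid (2, 2, 2, 5): truth gives 11; bid 6 gives 13 > 11. Violating.
Others bid (2, 2, 3, 2): truth gives 11; bid 5 gives 14 > 11. Violating.
Others bid (2, 2, 2, 6): truth gives 11; no alternative beats it.
Others bid (2, 2, 2, 16): truth gives 0; no alternative beats it.
(Checking all 625 profiles: 81 have a profitable deviation, 544 do not.)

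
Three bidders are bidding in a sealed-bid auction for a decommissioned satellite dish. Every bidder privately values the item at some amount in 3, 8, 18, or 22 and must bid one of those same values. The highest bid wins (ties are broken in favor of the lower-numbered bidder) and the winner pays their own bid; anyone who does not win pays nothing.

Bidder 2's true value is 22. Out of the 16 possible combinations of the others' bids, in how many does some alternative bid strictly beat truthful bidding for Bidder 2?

Others bid (3, 3): truth gives 0; bid 8 gives 14 > 0. Violating.
Others bid (3, 8): truth gives 0; bid 8 gives 14 > 0. Violating.
Others bid (3, 18): truth gives 0; bid 18 gives 4 > 0. Violating.
Others bid (8, 3): truth gives 0; bid 18 gives 4 > 0. Violating.
Others bid (3, 22): truth gives 0; no alternative beats it.
Others bid (8, 22): truth gives 0; no alternative beats it.
(Checking all 16 profiles: 6 have a profitable deviation, 10 do not.)

6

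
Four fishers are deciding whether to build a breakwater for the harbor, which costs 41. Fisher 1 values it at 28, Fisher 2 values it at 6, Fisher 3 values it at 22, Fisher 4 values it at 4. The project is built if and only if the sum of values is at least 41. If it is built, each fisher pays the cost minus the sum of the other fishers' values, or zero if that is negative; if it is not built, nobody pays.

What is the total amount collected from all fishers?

12

Total value 60 ≥ cost 41, so it is built.
Fisher 1: others sum to 32; max(0, 41 - 32) = 9.
Fisher 2: others sum to 54; max(0, 41 - 54) = 0.
Fisher 3: others sum to 38; max(0, 41 - 38) = 3.
Fisher 4: others sum to 56; max(0, 41 - 56) = 0.
Total collected = 9 + 0 + 3 + 0 = 12.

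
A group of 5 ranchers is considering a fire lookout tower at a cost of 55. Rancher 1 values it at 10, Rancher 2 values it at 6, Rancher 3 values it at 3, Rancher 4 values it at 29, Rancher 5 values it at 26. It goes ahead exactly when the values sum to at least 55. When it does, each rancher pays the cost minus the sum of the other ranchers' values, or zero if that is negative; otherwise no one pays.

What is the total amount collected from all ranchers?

Total value 74 ≥ cost 55, so it is built.
Rancher 1: others sum to 64; max(0, 55 - 64) = 0.
Rancher 2: others sum to 68; max(0, 55 - 68) = 0.
Rancher 3: others sum to 71; max(0, 55 - 71) = 0.
Rancher 4: others sum to 45; max(0, 55 - 45) = 10.
Rancher 5: others sum to 48; max(0, 55 - 48) = 7.
Total collected = 0 + 0 + 0 + 10 + 7 = 17.

17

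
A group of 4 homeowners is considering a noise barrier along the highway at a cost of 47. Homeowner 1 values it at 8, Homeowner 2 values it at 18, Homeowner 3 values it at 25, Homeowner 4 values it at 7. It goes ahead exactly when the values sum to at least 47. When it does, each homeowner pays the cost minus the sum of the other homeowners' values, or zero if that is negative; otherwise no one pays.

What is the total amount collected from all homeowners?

Total value 58 ≥ cost 47, so it is built.
Homeowner 1: others sum to 50; max(0, 47 - 50) = 0.
Homeowner 2: others sum to 40; max(0, 47 - 40) = 7.
Homeowner 3: others sum to 33; max(0, 47 - 33) = 14.
Homeowner 4: others sum to 51; max(0, 47 - 51) = 0.
Total collected = 0 + 7 + 14 + 0 = 21.

21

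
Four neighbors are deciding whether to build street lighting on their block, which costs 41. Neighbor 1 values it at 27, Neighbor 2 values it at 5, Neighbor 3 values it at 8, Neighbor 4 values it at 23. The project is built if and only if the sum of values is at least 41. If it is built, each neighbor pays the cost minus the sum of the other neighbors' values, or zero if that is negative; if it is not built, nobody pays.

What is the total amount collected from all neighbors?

6

Total value 63 ≥ cost 41, so it is built.
Neighbor 1: others sum to 36; max(0, 41 - 36) = 5.
Neighbor 2: others sum to 58; max(0, 41 - 58) = 0.
Neighbor 3: others sum to 55; max(0, 41 - 55) = 0.
Neighbor 4: others sum to 40; max(0, 41 - 40) = 1.
Total collected = 5 + 0 + 0 + 1 = 6.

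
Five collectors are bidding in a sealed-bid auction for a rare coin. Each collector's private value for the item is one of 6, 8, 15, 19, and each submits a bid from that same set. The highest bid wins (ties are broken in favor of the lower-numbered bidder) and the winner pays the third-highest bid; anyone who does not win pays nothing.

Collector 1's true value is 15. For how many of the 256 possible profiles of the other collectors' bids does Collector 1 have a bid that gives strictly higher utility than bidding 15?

32

Others bid (6, 6, 6, 19): truth gives 0; bid 19 gives 9 > 0. Violating.
Others bid (6, 6, 8, 19): truth gives 0; bid 19 gives 7 > 0. Violating.
Others bid (6, 6, 19, 6): truth gives 0; bid 19 gives 9 > 0. Violating.
Others bid (6, 6, 19, 8): truth gives 0; bid 19 gives 7 > 0. Violating.
Others bid (6, 6, 6, 6): truth gives 9; no alternative beats it.
Others bid (6, 6, 6, 8): truth gives 9; no alternative beats it.
(Checking all 256 profiles: 32 have a profitable deviation, 224 do not.)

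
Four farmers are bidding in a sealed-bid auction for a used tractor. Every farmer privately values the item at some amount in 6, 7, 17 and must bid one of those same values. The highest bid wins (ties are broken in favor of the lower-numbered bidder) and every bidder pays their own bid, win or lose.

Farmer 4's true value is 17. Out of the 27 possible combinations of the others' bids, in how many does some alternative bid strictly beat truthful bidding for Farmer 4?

Others bid (6, 6, 6): truth gives 0; bid 7 gives 10 > 0. Violating.
Others bid (6, 6, 17): truth gives -17; bid 6 gives -6 > -17. Violating.
Others bid (6, 7, 17): truth gives -17; bid 6 gives -6 > -17. Violating.
Others bid (6, 17, 6): truth gives -17; bid 6 gives -6 > -17. Violating.
Others bid (6, 6, 7): truth gives 0; no alternative beats it.
Others bid (6, 7, 6): truth gives 0; no alternative beats it.
(Checking all 27 profiles: 20 have a profitable deviation, 7 do not.)

20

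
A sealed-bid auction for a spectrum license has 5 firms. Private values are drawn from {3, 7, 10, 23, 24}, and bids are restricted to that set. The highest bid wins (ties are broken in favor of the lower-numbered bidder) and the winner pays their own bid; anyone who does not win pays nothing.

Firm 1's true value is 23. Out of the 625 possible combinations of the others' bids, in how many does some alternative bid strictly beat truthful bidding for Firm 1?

81

Others bid (3, 3, 3, 3): truth gives 0; bid 3 gives 20 > 0. Violating.
Others bid (3, 3, 3, 7): truth gives 0; bid 7 gives 16 > 0. Violating.
Others bid (3, 3, 3, 10): truth gives 0; bid 10 gives 13 > 0. Violating.
Others bid (3, 3, 7, 3): truth gives 0; bid 7 gives 16 > 0. Violating.
Others bid (3, 3, 3, 23): truth gives 0; no alternative beats it.
Others bid (3, 3, 3, 24): truth gives 0; no alternative beats it.
(Checking all 625 profiles: 81 have a profitable deviation, 544 do not.)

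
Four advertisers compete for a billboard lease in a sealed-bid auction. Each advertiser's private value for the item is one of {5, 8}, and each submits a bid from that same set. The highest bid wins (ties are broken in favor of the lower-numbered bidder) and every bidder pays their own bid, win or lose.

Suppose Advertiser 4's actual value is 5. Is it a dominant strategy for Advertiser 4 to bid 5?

No

Consider the case where Advertiser 1 bids 5, Advertiser 2 bids 5 and Advertiser 3 bids 5.
Truthful bid 5: loses but pays 5, utility -5.
Bid 8 instead: wins, pays 8, utility 5 - 8 = -3.
Since -3 > -5, bidding 8 is strictly better here, so truthful bidding is not dominant.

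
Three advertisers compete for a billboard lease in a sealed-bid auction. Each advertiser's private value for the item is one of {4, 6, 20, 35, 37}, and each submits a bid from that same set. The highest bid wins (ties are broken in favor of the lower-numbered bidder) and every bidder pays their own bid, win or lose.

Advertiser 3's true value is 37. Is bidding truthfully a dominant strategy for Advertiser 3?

No

Consider the case where Advertiser 1 bids 4 and Advertiser 2 bids 4.
Truthful bid 37: wins, pays 37, utility 37 - 37 = 0.
Bid 6 instead: wins, pays 6, utility 37 - 6 = 31.
Since 31 > 0, bidding 6 is strictly better here, so truthful bidding is not dominant.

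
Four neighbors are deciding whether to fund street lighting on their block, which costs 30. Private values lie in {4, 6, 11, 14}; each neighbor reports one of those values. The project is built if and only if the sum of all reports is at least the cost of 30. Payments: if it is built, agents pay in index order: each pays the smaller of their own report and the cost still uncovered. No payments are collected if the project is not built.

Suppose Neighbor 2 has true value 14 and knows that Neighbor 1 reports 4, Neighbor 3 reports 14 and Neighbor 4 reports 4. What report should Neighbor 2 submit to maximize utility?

Report 4: project not built, utility 0.
Report 6: project not built, utility 0.
Report 11: project built, pays 11, utility 14 - 11 = 3.
Report 14: project built, pays 14, utility 14 - 14 = 0.
The best choice is 11 with utility 3.

11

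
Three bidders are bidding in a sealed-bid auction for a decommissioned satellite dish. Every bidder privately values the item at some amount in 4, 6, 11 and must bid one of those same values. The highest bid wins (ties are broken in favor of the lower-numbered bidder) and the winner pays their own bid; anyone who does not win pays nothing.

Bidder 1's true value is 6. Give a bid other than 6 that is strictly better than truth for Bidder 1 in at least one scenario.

Suppose Bidder 2 bids 4 and Bidder 3 bids 4.
Bid 6: wins, pays 6, utility 6 - 6 = 0.
Bid 4: wins, pays 4, utility 6 - 4 = 2.
So bidding 4 beats truth here (2 > 0).

4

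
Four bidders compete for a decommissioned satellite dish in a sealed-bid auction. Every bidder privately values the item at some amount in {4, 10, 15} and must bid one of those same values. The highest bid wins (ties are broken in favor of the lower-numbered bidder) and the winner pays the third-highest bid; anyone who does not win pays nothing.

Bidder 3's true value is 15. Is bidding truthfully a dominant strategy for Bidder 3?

Check each profile of the others' bids and compare truth against every alternative bid.
Others bid (4, 4, 15): truth gives 11, best alternative gives 0.
Others bid (4, 10, 4): truth gives 11, best alternative gives 0.
Others bid (10, 4, 4): truth gives 11, best alternative gives 0.
Others bid (4, 10, 10): truth gives 5, best alternative gives 0.
Others bid (4, 10, 15): truth gives 5, best alternative gives 0.
Others bid (10, 4, 10): truth gives 5, best alternative gives 0.
(Remaining 21 profiles checked similarly; truth is weakly best in each.)
In every case the truthful bid is at least as good as any alternative, so it is a dominant strategy.

Yes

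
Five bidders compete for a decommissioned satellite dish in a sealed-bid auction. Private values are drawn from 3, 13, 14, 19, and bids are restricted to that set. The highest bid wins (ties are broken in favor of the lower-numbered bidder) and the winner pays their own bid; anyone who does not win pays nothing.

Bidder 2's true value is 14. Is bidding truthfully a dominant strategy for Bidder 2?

Consider the case where Bidder 1 bids 3, Bidder 3 bids 3, Bidder 4 bids 3 and Bidder 5 bids 3.
Truthful bid 14: wins, pays 14, utility 14 - 14 = 0.
Bid 13 instead: wins, pays 13, utility 14 - 13 = 1.
Since 1 > 0, bidding 13 is strictly better here, so truthful bidding is not dominant.

No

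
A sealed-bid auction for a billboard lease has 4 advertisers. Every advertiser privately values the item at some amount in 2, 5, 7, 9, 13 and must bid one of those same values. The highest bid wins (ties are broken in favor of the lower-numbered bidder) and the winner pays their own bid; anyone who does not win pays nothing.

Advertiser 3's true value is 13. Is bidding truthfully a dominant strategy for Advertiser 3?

Consider the case where Advertiser 1 bids 2, Advertiser 2 bids 2 and Advertiser 4 bids 2.
Truthful bid 13: wins, pays 13, utility 13 - 13 = 0.
Bid 5 instead: wins, pays 5, utility 13 - 5 = 8.
Since 8 > 0, bidding 5 is strictly better here, so truthful bidding is not dominant.

No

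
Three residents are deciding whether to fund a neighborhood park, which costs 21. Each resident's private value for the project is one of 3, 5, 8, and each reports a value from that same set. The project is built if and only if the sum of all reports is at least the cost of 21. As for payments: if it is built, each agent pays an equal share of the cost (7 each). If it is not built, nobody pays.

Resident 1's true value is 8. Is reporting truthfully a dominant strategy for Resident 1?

Yes

Check each profile of the others' reports and compare truth against every alternative report.
Others report (5, 8): truth gives 1, best alternative gives 0.
Others report (8, 5): truth gives 1, best alternative gives 0.
Others report (8, 8): truth gives 1, best alternative gives 1.
Others report (3, 3): truth gives 0, best alternative gives 0.
Others report (3, 5): truth gives 0, best alternative gives 0.
Others report (3, 8): truth gives 0, best alternative gives 0.
(Remaining 3 profiles checked similarly; truth is weakly best in each.)
In every case the truthful report is at least as good as any alternative, so it is a dominant strategy.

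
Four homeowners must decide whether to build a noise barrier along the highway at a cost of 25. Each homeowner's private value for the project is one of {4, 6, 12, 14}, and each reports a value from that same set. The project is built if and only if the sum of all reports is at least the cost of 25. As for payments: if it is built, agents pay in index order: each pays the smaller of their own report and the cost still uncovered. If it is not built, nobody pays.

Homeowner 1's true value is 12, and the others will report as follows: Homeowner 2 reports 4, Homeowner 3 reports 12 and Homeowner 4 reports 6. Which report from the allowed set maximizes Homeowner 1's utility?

Report 4: project built, pays 4, utility 12 - 4 = 8.
Report 6: project built, pays 6, utility 12 - 6 = 6.
Report 12: project built, pays 12, utility 12 - 12 = 0.
Report 14: project built, pays 14, utility 12 - 14 = -2.
The best choice is 4 with utility 8.

4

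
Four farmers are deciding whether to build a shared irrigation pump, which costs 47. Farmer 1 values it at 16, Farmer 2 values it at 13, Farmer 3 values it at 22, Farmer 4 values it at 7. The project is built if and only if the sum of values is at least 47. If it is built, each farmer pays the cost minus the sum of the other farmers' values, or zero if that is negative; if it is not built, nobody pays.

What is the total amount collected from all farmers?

18

Total value 58 ≥ cost 47, so it is built.
Farmer 1: others sum to 42; max(0, 47 - 42) = 5.
Farmer 2: others sum to 45; max(0, 47 - 45) = 2.
Farmer 3: others sum to 36; max(0, 47 - 36) = 11.
Farmer 4: others sum to 51; max(0, 47 - 51) = 0.
Total collected = 5 + 2 + 11 + 0 = 18.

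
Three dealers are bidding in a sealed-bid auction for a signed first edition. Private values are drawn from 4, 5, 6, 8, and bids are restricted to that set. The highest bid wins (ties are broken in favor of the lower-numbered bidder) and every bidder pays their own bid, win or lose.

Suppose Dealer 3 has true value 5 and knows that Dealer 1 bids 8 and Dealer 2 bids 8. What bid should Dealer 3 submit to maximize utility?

Bid 4: loses but pays 4, utility -4.
Bid 5: loses but pays 5, utility -5.
Bid 6: loses but pays 6, utility -6.
Bid 8: loses but pays 8, utility -8.
The best choice is 4 with utility -4.

4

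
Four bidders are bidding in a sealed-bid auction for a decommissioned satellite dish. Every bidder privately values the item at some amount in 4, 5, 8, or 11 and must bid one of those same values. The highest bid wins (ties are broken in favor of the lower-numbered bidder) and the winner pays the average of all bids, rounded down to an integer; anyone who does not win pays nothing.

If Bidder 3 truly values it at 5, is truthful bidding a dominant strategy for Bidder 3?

Check each profile of the others' bids and compare truth against every alternative bid.
Others bid (4, 4, 4): truth gives 1, best alternative gives 0.
Others bid (4, 4, 5): truth gives 1, best alternative gives 0.
Others bid (4, 4, 8): truth gives 0, best alternative gives 0.
Others bid (4, 4, 11): truth gives 0, best alternative gives 0.
Others bid (4, 5, 4): truth gives 0, best alternative gives 0.
Others bid (4, 5, 5): truth gives 0, best alternative gives 0.
(Remaining 58 profiles checked similarly; truth is weakly best in each.)
In every case the truthful bid is at least as good as any alternative, so it is a dominant strategy.

Yes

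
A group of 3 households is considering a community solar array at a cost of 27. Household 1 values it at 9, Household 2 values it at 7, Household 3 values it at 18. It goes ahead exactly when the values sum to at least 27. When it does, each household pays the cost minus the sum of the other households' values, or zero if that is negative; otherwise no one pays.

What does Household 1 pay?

Total value 34 ≥ cost 27, so the project is built.
The other households' values sum to 25.
Cost minus that sum is 27 - 25 = 2.

2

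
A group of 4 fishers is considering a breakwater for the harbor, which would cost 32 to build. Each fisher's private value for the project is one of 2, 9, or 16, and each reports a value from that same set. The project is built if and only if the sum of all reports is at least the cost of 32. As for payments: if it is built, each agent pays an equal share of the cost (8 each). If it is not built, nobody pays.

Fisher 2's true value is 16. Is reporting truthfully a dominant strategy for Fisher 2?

Check each profile of the others' reports and compare truth against every alternative report.
Others report (2, 2, 16): truth gives 8, best alternative gives 0.
Others report (2, 9, 9): truth gives 8, best alternative gives 0.
Others report (2, 16, 2): truth gives 8, best alternative gives 0.
Others report (9, 2, 9): truth gives 8, best alternative gives 0.
Others report (9, 9, 2): truth gives 8, best alternative gives 0.
Others report (16, 2, 2): truth gives 8, best alternative gives 0.
(Remaining 21 profiles checked similarly; truth is weakly best in each.)
In every case the truthful report is at least as good as any alternative, so it is a dominant strategy.

Yes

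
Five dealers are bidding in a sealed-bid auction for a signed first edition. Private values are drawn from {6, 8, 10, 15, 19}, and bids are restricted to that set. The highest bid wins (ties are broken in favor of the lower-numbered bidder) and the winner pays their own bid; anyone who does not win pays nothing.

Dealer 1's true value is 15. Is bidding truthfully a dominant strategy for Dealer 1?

No

Consider the case where Dealer 2 bids 6, Dealer 3 bids 6, Dealer 4 bids 6 and Dealer 5 bids 6.
Truthful bid 15: wins, pays 15, utility 15 - 15 = 0.
Bid 6 instead: wins, pays 6, utility 15 - 6 = 9.
Since 9 > 0, bidding 6 is strictly better here, so truthful bidding is not dominant.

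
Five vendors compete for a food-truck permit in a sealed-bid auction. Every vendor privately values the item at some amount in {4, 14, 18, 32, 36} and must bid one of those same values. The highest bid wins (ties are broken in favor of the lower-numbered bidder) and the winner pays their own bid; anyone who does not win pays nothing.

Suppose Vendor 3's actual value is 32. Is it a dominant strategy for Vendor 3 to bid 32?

No

Consider the case where Vendor 1 bids 4, Vendor 2 bids 4, Vendor 4 bids 4 and Vendor 5 bids 4.
Truthful bid 32: wins, pays 32, utility 32 - 32 = 0.
Bid 14 instead: wins, pays 14, utility 32 - 14 = 18.
Since 18 > 0, bidding 14 is strictly better here, so truthful bidding is not dominant.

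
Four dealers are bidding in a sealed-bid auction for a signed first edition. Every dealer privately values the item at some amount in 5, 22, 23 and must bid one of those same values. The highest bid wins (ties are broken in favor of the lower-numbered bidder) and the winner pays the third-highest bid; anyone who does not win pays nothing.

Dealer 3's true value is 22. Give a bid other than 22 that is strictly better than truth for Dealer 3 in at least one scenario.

23

Suppose Dealer 1 bids 5, Dealer 2 bids 5 and Dealer 4 bids 23.
Bid 22: loses, pays 0, utility 0.
Bid 23: wins, pays 5, utility 22 - 5 = 17.
So bidding 23 beats truth here (17 > 0).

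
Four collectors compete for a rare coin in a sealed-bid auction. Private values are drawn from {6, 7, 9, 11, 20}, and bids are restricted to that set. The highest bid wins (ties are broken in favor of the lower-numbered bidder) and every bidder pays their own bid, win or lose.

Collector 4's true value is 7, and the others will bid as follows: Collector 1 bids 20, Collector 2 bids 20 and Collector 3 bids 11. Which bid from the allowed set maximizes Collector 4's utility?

Bid 6: loses but pays 6, utility -6.
Bid 7: loses but pays 7, utility -7.
Bid 9: loses but pays 9, utility -9.
Bid 11: loses but pays 11, utility -11.
Bid 20: loses but pays 20, utility -20.
The best choice is 6 with utility -6.

6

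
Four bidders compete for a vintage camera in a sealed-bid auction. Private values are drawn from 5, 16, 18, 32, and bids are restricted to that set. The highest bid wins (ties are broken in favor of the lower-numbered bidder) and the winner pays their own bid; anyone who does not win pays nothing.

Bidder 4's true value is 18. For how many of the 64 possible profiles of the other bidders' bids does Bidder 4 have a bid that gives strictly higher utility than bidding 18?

Others bid (5, 5, 5): truth gives 0; bid 16 gives 2 > 0. Violating.
Others bid (5, 5, 16): truth gives 0; no alternative beats it.
Others bid (5, 5, 18): truth gives 0; no alternative beats it.
(Checking all 64 profiles: 1 has a profitable deviation, 63 do not.)

1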